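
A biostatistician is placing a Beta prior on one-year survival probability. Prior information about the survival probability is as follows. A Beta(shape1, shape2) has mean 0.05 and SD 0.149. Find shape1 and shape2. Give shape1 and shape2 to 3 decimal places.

shape1 = 0.057, shape2 = 1.083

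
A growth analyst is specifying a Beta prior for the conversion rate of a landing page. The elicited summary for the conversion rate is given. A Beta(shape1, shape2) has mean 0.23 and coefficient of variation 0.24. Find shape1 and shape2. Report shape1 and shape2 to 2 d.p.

σ = CV·μ = 0.24×0.23 = 0.05520, so σ² = 0.003047.
s+1 = μ(1−μ)/σ² = 0.1771/0.003047 = 58.1220, so s = shape1+shape2 = 57.1220.
shape1 = μs = 13.14, shape2 = (1−μ)s = 43.98.

shape1 = 13.14, shape2 = 43.98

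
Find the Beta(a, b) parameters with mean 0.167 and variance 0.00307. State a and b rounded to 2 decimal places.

a = 7.40, b = 36.91

By moment matching, a+b = μ(1−μ)/σ² − 1 = (0.167·0.833)/0.00307 − 1 = 45.3130 − 1 = 44.3130.
Since a/(a+b) = μ, a = 0.167·44.3130 = 7.40 and b = 0.833·44.3130 = 36.91.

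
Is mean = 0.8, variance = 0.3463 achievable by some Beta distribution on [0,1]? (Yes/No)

No

A Beta with mean μ has variance μ(1−μ)/(α+β+1) < μ(1−μ).
Here μ(1−μ) = 0.8×0.2 = 0.16, and 0.3463 ≥ 0.16.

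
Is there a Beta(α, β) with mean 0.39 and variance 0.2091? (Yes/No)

For any Beta, Var(X) < E[X]·(1−E[X]).
Here μ(1−μ) = 0.39×0.61 = 0.2379, and 0.2091 < 0.2379.

Yes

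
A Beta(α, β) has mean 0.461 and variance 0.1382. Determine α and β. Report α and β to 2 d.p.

α = 0.37, β = 0.43

Let s = α+β. The Beta variance is μ(1−μ)/(s+1).
So s+1 = μ(1−μ)/σ² = (0.461×0.539)/0.1382 = 0.248479/0.1382 = 1.7980, giving s = 0.7980.
Then α = μs = 0.461×0.7980 = 0.37 and β = (1−μ)s = 0.539×0.7980 = 0.43.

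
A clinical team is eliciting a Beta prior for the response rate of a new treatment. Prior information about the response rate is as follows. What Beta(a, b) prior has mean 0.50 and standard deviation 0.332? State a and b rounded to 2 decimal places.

First σ² = 0.110224. Setting a = μn, b = (1−μ)n with n = a+b,
μ(1−μ)/(n+1) = 0.110224 ⇒ n+1 = 0.2500/0.110224 = 2.2681 ⇒ n = 1.2681.
Hence a = 0.50×1.2681 = 0.63, b = 0.50×1.2681 = 0.63.

a = 0.63, b = 0.63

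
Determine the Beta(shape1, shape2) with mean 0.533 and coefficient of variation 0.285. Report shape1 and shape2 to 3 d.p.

shape1 = 5.216, shape2 = 4.571

σ = CV·μ = 0.285×0.533 = 0.15190, so σ² = 0.023075.
s+1 = μ(1−μ)/σ² = 0.248911/0.023075 = 10.7870, so s = shape1+shape2 = 9.7870.
shape1 = μs = 5.216, shape2 = (1−μ)s = 4.571.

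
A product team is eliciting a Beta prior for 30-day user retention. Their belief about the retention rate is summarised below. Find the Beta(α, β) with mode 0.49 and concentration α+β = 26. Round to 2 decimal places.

α = 12.76, β = 13.24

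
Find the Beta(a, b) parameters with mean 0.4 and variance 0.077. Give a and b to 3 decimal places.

a = 0.847, b = 1.270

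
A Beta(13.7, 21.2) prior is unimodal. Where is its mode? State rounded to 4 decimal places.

0.3860

The density x^(α−1)(1−x)^(β−1) is maximised at (α−1)/(α+β−2) = 12.7/32.9 = 0.3860.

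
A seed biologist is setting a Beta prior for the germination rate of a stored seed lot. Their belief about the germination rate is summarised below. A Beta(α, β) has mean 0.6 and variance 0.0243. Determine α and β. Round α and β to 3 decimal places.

By moment matching, α+β = μ(1−μ)/σ² − 1 = (0.6·0.4)/0.0243 − 1 = 9.8765 − 1 = 8.8765.
Since α/(α+β) = μ, α = 0.6·8.8765 = 5.326 and β = 0.4·8.8765 = 3.551.

α = 5.326, β = 3.551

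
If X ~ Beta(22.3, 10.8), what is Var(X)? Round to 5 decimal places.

α+β = 33.1 and αβ = 240.84, so Var = αβ/[(α+β)²(α+β+1)] = 240.84/37360.301 = 0.00645.

0.00645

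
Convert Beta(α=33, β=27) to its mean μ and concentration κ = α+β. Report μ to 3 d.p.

κ = α+β = 33+27 = 60; μ = α/κ = 33/60 = 0.550.

μ = 0.550, κ = 60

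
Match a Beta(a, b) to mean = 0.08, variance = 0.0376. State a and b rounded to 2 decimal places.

a = 0.08, b = 0.88

By moment matching, a+b = μ(1−μ)/σ² − 1 = (0.08·0.92)/0.0376 − 1 = 1.9574 − 1 = 0.9574.
Since a/(a+b) = μ, a = 0.08·0.9574 = 0.08 and b = 0.92·0.9574 = 0.88.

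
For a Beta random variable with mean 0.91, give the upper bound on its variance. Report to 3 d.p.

Var = μ(1−μ)/(α+β+1), which approaches μ(1−μ) as α+β → 0.
So the supremum is μ(1−μ) = 0.91×0.09 = 0.082.

0.082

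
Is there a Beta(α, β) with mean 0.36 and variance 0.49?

No

A Beta with mean μ has variance μ(1−μ)/(α+β+1) < μ(1−μ).
Here μ(1−μ) = 0.36×0.64 = 0.2304, and 0.49 ≥ 0.2304.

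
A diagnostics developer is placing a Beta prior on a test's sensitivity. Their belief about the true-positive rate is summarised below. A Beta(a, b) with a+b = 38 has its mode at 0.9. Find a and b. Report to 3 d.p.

a = 33.400, b = 4.600

Mode = (a−1)/(κ−2) with κ = a+b, so a−1 = 0.9·36 = 32.400.
a = 33.400; b = κ − a = 4.600.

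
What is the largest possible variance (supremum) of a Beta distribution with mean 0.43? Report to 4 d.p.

0.2451

Var = μ(1−μ)/(α+β+1), which approaches μ(1−μ) as α+β → 0.
So the supremum is μ(1−μ) = 0.43×0.57 = 0.2451.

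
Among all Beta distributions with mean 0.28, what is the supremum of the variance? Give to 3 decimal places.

For fixed mean μ the Beta variance is μ(1−μ)/(α+β+1), increasing as α+β decreases.
Its least upper bound (not attained) is μ(1−μ) = 0.28·0.72 = 0.202.

0.202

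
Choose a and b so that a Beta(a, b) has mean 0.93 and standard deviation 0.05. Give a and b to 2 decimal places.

Variance = 0.05² = 0.0025. The moment-matching identity a+b = μ(1−μ)/Var − 1 gives
a+b = 0.0651/0.0025 − 1 = 25.0400, so a = μ·25.0400 = 23.29 and b = (1−μ)·25.0400 = 1.75.

a = 23.29, b = 1.75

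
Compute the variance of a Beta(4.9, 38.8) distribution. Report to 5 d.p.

μ = 4.9/43.7 = 0.112128; Var = μ(1−μ)/(α+β+1) = 0.0995554/44.7 = 0.00223.

0.00223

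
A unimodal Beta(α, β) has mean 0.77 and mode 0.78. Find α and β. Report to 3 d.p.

α = 43.120, β = 12.880

Let s = α+β. Mean gives α = μs = 0.77s; mode gives (α−1)/(s−2) = 0.78.
Substituting: 0.77s − 1 = 0.78(s−2) = 0.78s − 1.56, so -0.01s = -0.56 and s = 56.0000.
Then α = 0.77×56.0000 = 43.120 and β = s−α = 12.880.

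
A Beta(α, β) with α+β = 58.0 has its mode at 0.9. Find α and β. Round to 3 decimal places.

α = 51.400, β = 6.600

For α,β>1 the mode is (α−1)/(α+β−2), so α = mode·(κ−2)+1 = 0.9×56.0+1 = 51.400.
And β = (1−mode)·(κ−2)+1 = 0.1×56.0+1 = 6.600.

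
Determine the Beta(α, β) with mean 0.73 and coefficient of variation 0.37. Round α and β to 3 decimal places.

σ = CV·μ = 0.37×0.73 = 0.27010, so σ² = 0.072954.
s+1 = μ(1−μ)/σ² = 0.1971/0.072954 = 2.7017, so s = α+β = 1.7017.
α = μs = 1.242, β = (1−μ)s = 0.459.

α = 1.242, β = 0.459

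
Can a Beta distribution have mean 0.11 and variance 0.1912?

A Beta with mean μ has variance μ(1−μ)/(α+β+1) < μ(1−μ).
Here μ(1−μ) = 0.11×0.89 = 0.0979, and 0.1912 ≥ 0.0979.

No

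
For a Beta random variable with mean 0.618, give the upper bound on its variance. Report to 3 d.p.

Var = μ(1−μ)/(α+β+1), which approaches μ(1−μ) as α+β → 0.
So the supremum is μ(1−μ) = 0.618×0.382 = 0.236.

0.236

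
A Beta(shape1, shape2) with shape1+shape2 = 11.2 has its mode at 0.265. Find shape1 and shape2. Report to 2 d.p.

shape1 = 3.44, shape2 = 7.76

Since the density peak of Beta(shape1,shape2) is at (shape1−1)/(shape1+shape2−2),
shape1 = 1 + 0.265(11.2−2) = 3.44 and shape2 = 11.2 − 3.44 = 7.76.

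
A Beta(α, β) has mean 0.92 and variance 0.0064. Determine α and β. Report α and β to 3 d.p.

Let s = α+β. The Beta variance is μ(1−μ)/(s+1).
So s+1 = μ(1−μ)/σ² = (0.92×0.08)/0.0064 = 0.0736/0.0064 = 11.5000, giving s = 10.5000.
Then α = μs = 0.92×10.5000 = 9.660 and β = (1−μ)s = 0.08×10.5000 = 0.840.

α = 9.660, β = 0.840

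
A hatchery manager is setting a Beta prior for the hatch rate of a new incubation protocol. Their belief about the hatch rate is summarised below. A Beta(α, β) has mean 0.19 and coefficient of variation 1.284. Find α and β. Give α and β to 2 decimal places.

σ = CV·μ = 1.284×0.19 = 0.24396, so σ² = 0.059516.
s+1 = μ(1−μ)/σ² = 0.1539/0.059516 = 2.5858, so s = α+β = 1.5858.
α = μs = 0.30, β = (1−μ)s = 1.28.

α = 0.30, β = 1.28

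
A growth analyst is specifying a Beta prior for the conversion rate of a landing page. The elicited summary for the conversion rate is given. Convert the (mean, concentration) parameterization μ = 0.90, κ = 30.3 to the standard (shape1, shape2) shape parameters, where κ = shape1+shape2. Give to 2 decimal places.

shape1 = μκ = 0.90×30.3 = 27.27 and shape2 = (1−μ)κ = 0.10×30.3 = 3.03.

shape1 = 27.27, shape2 = 3.03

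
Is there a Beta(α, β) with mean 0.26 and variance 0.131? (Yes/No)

A Beta with mean μ has variance μ(1−μ)/(α+β+1) < μ(1−μ).
Here μ(1−μ) = 0.26×0.74 = 0.1924, and 0.131 < 0.1924.

Yes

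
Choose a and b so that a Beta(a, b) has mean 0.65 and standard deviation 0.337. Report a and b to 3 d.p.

σ² = 0.337² = 0.113569.
With s = a+b, Var = μ(1−μ)/(s+1), so s+1 = (0.65×0.35)/0.113569 = 2.0032 and s = 1.0032.
a = μs = 0.652, b = (1−μ)s = 0.351.

a = 0.652, b = 0.351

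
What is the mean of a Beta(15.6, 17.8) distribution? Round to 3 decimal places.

The Beta mean is α/(α+β) = 15.6/(15.6+17.8) = 0.467.

0.467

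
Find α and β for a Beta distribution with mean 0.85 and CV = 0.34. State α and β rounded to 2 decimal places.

α = 0.45, β = 0.08

σ = CV·μ = 0.34×0.85 = 0.28900, so σ² = 0.083521.
s+1 = μ(1−μ)/σ² = 0.1275/0.083521 = 1.5266, so s = α+β = 0.5266.
α = μs = 0.45, β = (1−μ)s = 0.08.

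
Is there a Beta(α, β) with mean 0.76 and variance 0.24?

No

For any Beta, Var(X) < E[X]·(1−E[X]).
Here μ(1−μ) = 0.76×0.24 = 0.1824, and 0.24 ≥ 0.1824.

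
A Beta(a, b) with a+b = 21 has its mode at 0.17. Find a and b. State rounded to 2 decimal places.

a = 4.23, b = 16.77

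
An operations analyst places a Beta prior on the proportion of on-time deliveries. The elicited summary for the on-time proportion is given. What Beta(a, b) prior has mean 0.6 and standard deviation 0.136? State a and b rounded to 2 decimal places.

a = 7.19, b = 4.79

Variance = 0.136² = 0.018496. The moment-matching identity a+b = μ(1−μ)/Var − 1 gives
a+b = 0.24/0.018496 − 1 = 11.9758, so a = μ·11.9758 = 7.19 and b = (1−μ)·11.9758 = 4.79.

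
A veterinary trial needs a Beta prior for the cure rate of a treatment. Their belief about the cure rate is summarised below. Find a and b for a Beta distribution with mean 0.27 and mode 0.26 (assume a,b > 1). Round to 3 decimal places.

With s = a+b: μ = a/s and mode = (a−1)/(s−2). Eliminating a = μs,
μs − 1 = m(s−2) ⇒ s(μ−m) = 1−2m ⇒ s = 0.48/0.01 = 48.0000.
So a = μs = 12.960, b = (1−μ)s = 35.040.

a = 12.960, b = 35.040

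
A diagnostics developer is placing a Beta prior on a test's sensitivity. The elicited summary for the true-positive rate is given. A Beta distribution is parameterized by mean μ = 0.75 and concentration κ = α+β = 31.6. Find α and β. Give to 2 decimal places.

α = 23.70, β = 7.90

Split κ in proportion μ : (1−μ): α = 0.75·31.6 = 23.70, β = 31.6 − 23.70 = 7.90.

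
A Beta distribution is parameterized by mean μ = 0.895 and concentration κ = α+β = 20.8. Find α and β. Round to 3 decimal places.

α = 18.616, β = 2.184

α = μκ = 0.895×20.8 = 18.616 and β = (1−μ)κ = 0.105×20.8 = 2.184.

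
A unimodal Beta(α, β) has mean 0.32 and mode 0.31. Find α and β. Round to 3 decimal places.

α = 12.160, β = 25.840

With s = α+β: μ = α/s and mode = (α−1)/(s−2). Eliminating α = μs,
μs − 1 = m(s−2) ⇒ s(μ−m) = 1−2m ⇒ s = 0.38/0.01 = 38.0000.
So α = μs = 12.160, β = (1−μ)s = 25.840.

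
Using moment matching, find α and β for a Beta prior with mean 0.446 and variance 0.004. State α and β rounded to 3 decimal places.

Let s = α+β. The Beta variance is μ(1−μ)/(s+1).
So s+1 = μ(1−μ)/σ² = (0.446×0.554)/0.004 = 0.247084/0.004 = 61.7710, giving s = 60.7710.
Then α = μs = 0.446×60.7710 = 27.104 and β = (1−μ)s = 0.554×60.7710 = 33.667.

α = 27.104, β = 33.667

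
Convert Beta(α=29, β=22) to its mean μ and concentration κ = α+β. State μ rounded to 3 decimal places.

κ = α+β = 29+22 = 51; μ = α/κ = 29/51 = 0.569.

μ = 0.569, κ = 51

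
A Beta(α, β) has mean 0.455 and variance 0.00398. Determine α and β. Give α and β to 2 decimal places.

Write ν = α+β; then α = μν and Var = μ(1−μ)/(ν+1).
ν = μ(1−μ)/Var − 1 = 0.247975/0.00398 − 1 = 61.3053.
α = 0.455·61.3053 = 27.89, β = 0.545·61.3053 = 33.41.

α = 27.89, β = 33.41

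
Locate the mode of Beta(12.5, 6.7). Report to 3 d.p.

0.669

The density x^(α−1)(1−x)^(β−1) is maximised at (α−1)/(α+β−2) = 11.5/17.2 = 0.669.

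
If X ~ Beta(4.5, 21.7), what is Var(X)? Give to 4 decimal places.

0.0052

α+β = 26.2 and αβ = 97.65, so Var = αβ/[(α+β)²(α+β+1)] = 97.65/18671.168 = 0.0052.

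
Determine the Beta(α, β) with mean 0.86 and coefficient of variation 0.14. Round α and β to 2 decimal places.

α = 6.28, β = 1.02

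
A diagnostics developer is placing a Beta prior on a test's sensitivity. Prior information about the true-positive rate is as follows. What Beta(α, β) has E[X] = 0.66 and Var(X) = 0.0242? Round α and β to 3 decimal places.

By moment matching, α+β = μ(1−μ)/σ² − 1 = (0.66·0.34)/0.0242 − 1 = 9.2727 − 1 = 8.2727.
Since α/(α+β) = μ, α = 0.66·8.2727 = 5.460 and β = 0.34·8.2727 = 2.813.

α = 5.460, β = 2.813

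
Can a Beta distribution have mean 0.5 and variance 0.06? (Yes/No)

Yes

A Beta with mean μ has variance μ(1−μ)/(α+β+1) < μ(1−μ).
Here μ(1−μ) = 0.5×0.5 = 0.25, and 0.06 < 0.25.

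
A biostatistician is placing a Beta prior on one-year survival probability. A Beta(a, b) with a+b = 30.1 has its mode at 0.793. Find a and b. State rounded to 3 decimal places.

a = 23.283, b = 6.817

Since the density peak of Beta(a,b) is at (a−1)/(a+b−2),
a = 1 + 0.793(30.1−2) = 23.283 and b = 30.1 − 23.283 = 6.817.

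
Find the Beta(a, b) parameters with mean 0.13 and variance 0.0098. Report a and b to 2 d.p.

Let s = a+b. The Beta variance is μ(1−μ)/(s+1).
So s+1 = μ(1−μ)/σ² = (0.13×0.87)/0.0098 = 0.1131/0.0098 = 11.5408, giving s = 10.5408.
Then a = μs = 0.13×10.5408 = 1.37 and b = (1−μ)s = 0.87×10.5408 = 9.17.

a = 1.37, b = 9.17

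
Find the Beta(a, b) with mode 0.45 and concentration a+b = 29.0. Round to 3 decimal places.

Since the density peak of Beta(a,b) is at (a−1)/(a+b−2),
a = 1 + 0.45(29.0−2) = 13.150 and b = 29.0 − 13.150 = 15.850.

a = 13.150, b = 15.850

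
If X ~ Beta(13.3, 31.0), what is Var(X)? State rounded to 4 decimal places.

0.0046

μ = 13.3/44.3 = 0.300226; Var = μ(1−μ)/(α+β+1) = 0.2100902/45.3 = 0.0046.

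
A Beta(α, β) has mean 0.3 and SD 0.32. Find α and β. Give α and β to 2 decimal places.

Variance = 0.32² = 0.1024. The moment-matching identity α+β = μ(1−μ)/Var − 1 gives
α+β = 0.21/0.1024 − 1 = 1.0508, so α = μ·1.0508 = 0.32 and β = (1−μ)·1.0508 = 0.74.

α = 0.32, β = 0.74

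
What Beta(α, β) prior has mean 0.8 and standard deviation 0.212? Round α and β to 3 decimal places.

α = 2.048, β = 0.512

σ² = 0.212² = 0.044944.
With s = α+β, Var = μ(1−μ)/(s+1), so s+1 = (0.8×0.2)/0.044944 = 3.5600 and s = 2.5600.
α = μs = 2.048, β = (1−μ)s = 0.512.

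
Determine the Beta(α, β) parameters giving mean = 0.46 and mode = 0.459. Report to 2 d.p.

α = 37.72, β = 44.28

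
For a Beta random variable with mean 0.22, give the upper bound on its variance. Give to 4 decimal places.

Var = μ(1−μ)/(α+β+1), which approaches μ(1−μ) as α+β → 0.
So the supremum is μ(1−μ) = 0.22×0.78 = 0.1716.

0.1716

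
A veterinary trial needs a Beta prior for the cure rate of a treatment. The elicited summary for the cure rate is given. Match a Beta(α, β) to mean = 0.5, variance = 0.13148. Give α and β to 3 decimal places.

α = 0.451, β = 0.451

Let s = α+β. The Beta variance is μ(1−μ)/(s+1).
So s+1 = μ(1−μ)/σ² = (0.5×0.5)/0.13148 = 0.25/0.13148 = 1.9014, giving s = 0.9014.
Then α = μs = 0.5×0.9014 = 0.451 and β = (1−μ)s = 0.5×0.9014 = 0.451.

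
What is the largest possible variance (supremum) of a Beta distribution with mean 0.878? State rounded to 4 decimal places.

0.1071

For fixed mean μ the Beta variance is μ(1−μ)/(α+β+1), increasing as α+β decreases.
Its least upper bound (not attained) is μ(1−μ) = 0.878·0.122 = 0.1071.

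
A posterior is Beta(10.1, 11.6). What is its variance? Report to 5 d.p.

0.01096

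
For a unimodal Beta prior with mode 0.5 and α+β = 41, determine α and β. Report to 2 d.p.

For α,β>1 the mode is (α−1)/(α+β−2), so α = mode·(κ−2)+1 = 0.5×39+1 = 20.50.
And β = (1−mode)·(κ−2)+1 = 0.5×39+1 = 20.50.

α = 20.50, β = 20.50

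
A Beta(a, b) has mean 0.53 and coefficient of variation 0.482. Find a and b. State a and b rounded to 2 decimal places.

a = 1.49, b = 1.32

σ = CV·μ = 0.482×0.53 = 0.25546, so σ² = 0.065260.
s+1 = μ(1−μ)/σ² = 0.2491/0.065260 = 3.8171, so s = a+b = 2.8171.
a = μs = 1.49, b = (1−μ)s = 1.32.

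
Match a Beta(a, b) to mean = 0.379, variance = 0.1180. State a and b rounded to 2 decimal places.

By moment matching, a+b = μ(1−μ)/σ² − 1 = (0.379·0.621)/0.1180 − 1 = 1.9946 − 1 = 0.9946.
Since a/(a+b) = μ, a = 0.379·0.9946 = 0.38 and b = 0.621·0.9946 = 0.62.

a = 0.38, b = 0.62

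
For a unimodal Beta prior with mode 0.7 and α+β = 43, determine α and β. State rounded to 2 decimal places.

Since the density peak of Beta(α,β) is at (α−1)/(α+β−2),
α = 1 + 0.7(43−2) = 29.70 and β = 43 − 29.70 = 13.30.

α = 29.70, β = 13.30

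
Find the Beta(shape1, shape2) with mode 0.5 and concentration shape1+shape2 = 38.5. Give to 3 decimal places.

Mode = (shape1−1)/(κ−2) with κ = shape1+shape2, so shape1−1 = 0.5·36.5 = 18.250.
shape1 = 19.250; shape2 = κ − shape1 = 19.250.

shape1 = 19.250, shape2 = 19.250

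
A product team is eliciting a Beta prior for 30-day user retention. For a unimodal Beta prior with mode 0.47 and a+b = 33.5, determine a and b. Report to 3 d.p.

a = 15.805, b = 17.695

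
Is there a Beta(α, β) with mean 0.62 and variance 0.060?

Yes

For any Beta, Var(X) < E[X]·(1−E[X]).
Here μ(1−μ) = 0.62×0.38 = 0.2356, and 0.060 < 0.2356.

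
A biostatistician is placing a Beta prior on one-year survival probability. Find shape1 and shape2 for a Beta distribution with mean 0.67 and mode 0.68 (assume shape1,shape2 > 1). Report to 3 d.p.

Let s = shape1+shape2. Mean gives shape1 = μs = 0.67s; mode gives (shape1−1)/(s−2) = 0.68.
Substituting: 0.67s − 1 = 0.68(s−2) = 0.68s − 1.36, so -0.01s = -0.36 and s = 36.0000.
Then shape1 = 0.67×36.0000 = 24.120 and shape2 = s−shape1 = 11.880.

shape1 = 24.120, shape2 = 11.880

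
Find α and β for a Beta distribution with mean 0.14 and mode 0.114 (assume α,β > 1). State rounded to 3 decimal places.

Let s = α+β. Mean gives α = μs = 0.14s; mode gives (α−1)/(s−2) = 0.114.
Substituting: 0.14s − 1 = 0.114(s−2) = 0.114s − 0.228, so 0.026s = 0.772 and s = 29.6923.
Then α = 0.14×29.6923 = 4.157 and β = s−α = 25.535.

α = 4.157, β = 25.535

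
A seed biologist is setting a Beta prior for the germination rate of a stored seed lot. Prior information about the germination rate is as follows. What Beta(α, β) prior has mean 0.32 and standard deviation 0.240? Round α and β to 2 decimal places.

First σ² = 0.057600. Setting α = μn, β = (1−μ)n with n = α+β,
μ(1−μ)/(n+1) = 0.057600 ⇒ n+1 = 0.2176/0.057600 = 3.7778 ⇒ n = 2.7778.
Hence α = 0.32×2.7778 = 0.89, β = 0.68×2.7778 = 1.89.

α = 0.89, β = 1.89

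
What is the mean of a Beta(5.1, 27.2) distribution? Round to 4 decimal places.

The Beta mean is α/(α+β) = 5.1/(5.1+27.2) = 0.1579.

0.1579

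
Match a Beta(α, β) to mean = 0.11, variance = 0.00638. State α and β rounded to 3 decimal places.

By moment matching, α+β = μ(1−μ)/σ² − 1 = (0.11·0.89)/0.00638 − 1 = 15.3448 − 1 = 14.3448.
Since α/(α+β) = μ, α = 0.11·14.3448 = 1.578 and β = 0.89·14.3448 = 12.767.

α = 1.578, β = 12.767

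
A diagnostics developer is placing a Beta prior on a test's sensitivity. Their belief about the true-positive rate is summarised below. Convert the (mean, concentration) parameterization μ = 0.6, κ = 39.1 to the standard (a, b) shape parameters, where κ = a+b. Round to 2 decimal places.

a = 23.46, b = 15.64

Split κ in proportion μ : (1−μ): a = 0.6·39.1 = 23.46, b = 39.1 − 23.46 = 15.64.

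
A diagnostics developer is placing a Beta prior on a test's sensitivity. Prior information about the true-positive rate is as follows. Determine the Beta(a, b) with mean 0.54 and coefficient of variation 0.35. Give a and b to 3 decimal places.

σ = CV·μ = 0.35×0.54 = 0.18900, so σ² = 0.035721.
s+1 = μ(1−μ)/σ² = 0.2484/0.035721 = 6.9539, so s = a+b = 5.9539.
a = μs = 3.215, b = (1−μ)s = 2.739.

a = 3.215, b = 2.739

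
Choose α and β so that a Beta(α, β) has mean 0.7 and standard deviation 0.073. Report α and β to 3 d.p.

α = 26.885, β = 11.522

σ² = 0.073² = 0.005329.
With s = α+β, Var = μ(1−μ)/(s+1), so s+1 = (0.7×0.3)/0.005329 = 39.4070 and s = 38.4070.
α = μs = 26.885, β = (1−μ)s = 11.522.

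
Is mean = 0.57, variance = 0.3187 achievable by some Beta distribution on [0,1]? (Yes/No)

No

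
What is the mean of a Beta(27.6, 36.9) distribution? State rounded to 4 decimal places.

E[X] = α/(α+β) = 27.6/64.5 = 0.4279.

0.4279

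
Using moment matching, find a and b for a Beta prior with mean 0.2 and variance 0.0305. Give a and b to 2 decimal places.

a = 0.85, b = 3.40

Let s = a+b. The Beta variance is μ(1−μ)/(s+1).
So s+1 = μ(1−μ)/σ² = (0.2×0.8)/0.0305 = 0.16/0.0305 = 5.2459, giving s = 4.2459.
Then a = μs = 0.2×4.2459 = 0.85 and b = (1−μ)s = 0.8×4.2459 = 3.40.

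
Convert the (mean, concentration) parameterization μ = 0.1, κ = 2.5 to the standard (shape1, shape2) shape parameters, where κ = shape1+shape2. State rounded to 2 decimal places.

shape1 = μκ = 0.1×2.5 = 0.25 and shape2 = (1−μ)κ = 0.9×2.5 = 2.25.

shape1 = 0.25, shape2 = 2.25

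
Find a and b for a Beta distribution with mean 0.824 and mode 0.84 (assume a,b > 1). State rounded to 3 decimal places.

a = 35.020, b = 7.480

Let s = a+b. Mean gives a = μs = 0.824s; mode gives (a−1)/(s−2) = 0.84.
Substituting: 0.824s − 1 = 0.84(s−2) = 0.84s − 1.68, so -0.016s = -0.68 and s = 42.5000.
Then a = 0.824×42.5000 = 35.020 and b = s−a = 7.480.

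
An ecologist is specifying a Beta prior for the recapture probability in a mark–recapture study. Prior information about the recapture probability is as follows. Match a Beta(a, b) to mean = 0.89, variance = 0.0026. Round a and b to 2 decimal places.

a = 32.62, b = 4.03

By moment matching, a+b = μ(1−μ)/σ² − 1 = (0.89·0.11)/0.0026 − 1 = 37.6538 − 1 = 36.6538.
Since a/(a+b) = μ, a = 0.89·36.6538 = 32.62 and b = 0.11·36.6538 = 4.03.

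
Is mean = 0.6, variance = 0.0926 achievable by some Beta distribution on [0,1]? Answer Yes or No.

For any Beta, Var(X) < E[X]·(1−E[X]).
Here μ(1−μ) = 0.6×0.4 = 0.24, and 0.0926 < 0.24.

Yes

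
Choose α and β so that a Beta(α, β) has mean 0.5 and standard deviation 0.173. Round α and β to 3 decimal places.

Variance = 0.173² = 0.029929. The moment-matching identity α+β = μ(1−μ)/Var − 1 gives
α+β = 0.25/0.029929 − 1 = 7.3531, so α = μ·7.3531 = 3.677 and β = (1−μ)·7.3531 = 3.677.

α = 3.677, β = 3.677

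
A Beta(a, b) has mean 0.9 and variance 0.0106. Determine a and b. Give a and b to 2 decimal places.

a = 6.74, b = 0.75

By moment matching, a+b = μ(1−μ)/σ² − 1 = (0.9·0.1)/0.0106 − 1 = 8.4906 − 1 = 7.4906.
Since a/(a+b) = μ, a = 0.9·7.4906 = 6.74 and b = 0.1·7.4906 = 0.75.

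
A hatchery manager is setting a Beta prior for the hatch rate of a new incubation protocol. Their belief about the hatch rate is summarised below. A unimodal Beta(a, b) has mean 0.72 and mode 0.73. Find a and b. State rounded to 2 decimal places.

Let s = a+b. Mean gives a = μs = 0.72s; mode gives (a−1)/(s−2) = 0.73.
Substituting: 0.72s − 1 = 0.73(s−2) = 0.73s − 1.46, so -0.01s = -0.46 and s = 46.0000.
Then a = 0.72×46.0000 = 33.12 and b = s−a = 12.88.

a = 33.12, b = 12.88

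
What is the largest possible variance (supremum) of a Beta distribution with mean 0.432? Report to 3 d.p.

0.245

For fixed mean μ the Beta variance is μ(1−μ)/(α+β+1), increasing as α+β decreases.
Its least upper bound (not attained) is μ(1−μ) = 0.432·0.568 = 0.245.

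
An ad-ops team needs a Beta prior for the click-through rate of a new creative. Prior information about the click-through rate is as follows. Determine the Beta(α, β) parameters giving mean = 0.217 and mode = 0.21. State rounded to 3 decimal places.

α = 17.980, β = 64.877

With s = α+β: μ = α/s and mode = (α−1)/(s−2). Eliminating α = μs,
μs − 1 = m(s−2) ⇒ s(μ−m) = 1−2m ⇒ s = 0.58/0.007 = 82.8571.
So α = μs = 17.980, β = (1−μ)s = 64.877.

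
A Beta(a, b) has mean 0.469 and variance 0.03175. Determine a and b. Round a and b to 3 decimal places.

a = 3.210, b = 3.634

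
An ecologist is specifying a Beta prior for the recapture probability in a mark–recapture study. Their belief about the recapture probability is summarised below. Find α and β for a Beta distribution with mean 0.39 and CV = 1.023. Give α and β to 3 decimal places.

α = 0.193, β = 0.302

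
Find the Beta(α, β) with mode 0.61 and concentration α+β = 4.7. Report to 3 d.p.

α = 2.647, β = 2.053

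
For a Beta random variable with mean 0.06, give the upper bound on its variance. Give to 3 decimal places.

0.056

For fixed mean μ the Beta variance is μ(1−μ)/(α+β+1), increasing as α+β decreases.
Its least upper bound (not attained) is μ(1−μ) = 0.06·0.94 = 0.056.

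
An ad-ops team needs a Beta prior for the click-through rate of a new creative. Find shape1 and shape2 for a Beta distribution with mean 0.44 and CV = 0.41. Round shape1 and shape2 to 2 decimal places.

σ = CV·μ = 0.41×0.44 = 0.18040, so σ² = 0.032544.
s+1 = μ(1−μ)/σ² = 0.2464/0.032544 = 7.5713, so s = shape1+shape2 = 6.5713.
shape1 = μs = 2.89, shape2 = (1−μ)s = 3.68.

shape1 = 2.89, shape2 = 3.68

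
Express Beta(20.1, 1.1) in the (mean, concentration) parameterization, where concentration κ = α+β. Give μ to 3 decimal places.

κ = α+β = 20.1+1.1 = 21.2; μ = α/κ = 20.1/21.2 = 0.948.

μ = 0.948, κ = 21.2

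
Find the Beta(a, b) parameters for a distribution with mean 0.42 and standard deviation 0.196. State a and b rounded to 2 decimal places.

a = 2.24, b = 3.10

σ² = 0.196² = 0.038416.
With s = a+b, Var = μ(1−μ)/(s+1), so s+1 = (0.42×0.58)/0.038416 = 6.3411 and s = 5.3411.
a = μs = 2.24, b = (1−μ)s = 3.10.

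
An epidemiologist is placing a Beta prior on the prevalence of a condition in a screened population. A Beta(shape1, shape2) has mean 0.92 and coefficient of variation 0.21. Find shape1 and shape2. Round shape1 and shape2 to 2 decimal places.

shape1 = 0.89, shape2 = 0.08

σ = CV·μ = 0.21×0.92 = 0.19320, so σ² = 0.037326.
s+1 = μ(1−μ)/σ² = 0.0736/0.037326 = 1.9718, so s = shape1+shape2 = 0.9718.
shape1 = μs = 0.89, shape2 = (1−μ)s = 0.08.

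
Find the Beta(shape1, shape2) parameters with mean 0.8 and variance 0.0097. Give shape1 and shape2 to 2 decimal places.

shape1 = 12.40, shape2 = 3.10

Write ν = shape1+shape2; then shape1 = μν and Var = μ(1−μ)/(ν+1).
ν = μ(1−μ)/Var − 1 = 0.16/0.0097 − 1 = 15.4948.
shape1 = 0.8·15.4948 = 12.40, shape2 = 0.2·15.4948 = 3.10.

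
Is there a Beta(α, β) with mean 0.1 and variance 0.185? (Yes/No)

The Beta variance bound is σ² < μ(1−μ).
Here μ(1−μ) = 0.1×0.9 = 0.09, and 0.185 ≥ 0.09.

No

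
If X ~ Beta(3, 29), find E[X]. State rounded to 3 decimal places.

The Beta mean is α/(α+β) = 3/(3+29) = 0.094.

0.094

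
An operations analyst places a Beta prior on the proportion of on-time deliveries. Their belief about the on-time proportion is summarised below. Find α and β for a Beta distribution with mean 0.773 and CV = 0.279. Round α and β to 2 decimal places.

Var = (CV·μ)² = (0.279×0.773)² = 0.046512.
α+β = μ(1−μ)/Var − 1 = 0.175471/0.046512 − 1 = 2.7726.
Thus α = 0.773·2.7726 = 2.14 and β = 0.227·2.7726 = 0.63.

α = 2.14, β = 0.63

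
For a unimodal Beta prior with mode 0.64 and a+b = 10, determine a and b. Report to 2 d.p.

a = 6.12, b = 3.88

Mode = (a−1)/(κ−2) with κ = a+b, so a−1 = 0.64·8 = 5.12.
a = 6.12; b = κ − a = 3.88.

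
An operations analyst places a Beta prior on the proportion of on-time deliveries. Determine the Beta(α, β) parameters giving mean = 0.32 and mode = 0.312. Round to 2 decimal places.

α = 15.04, β = 31.96

With s = α+β: μ = α/s and mode = (α−1)/(s−2). Eliminating α = μs,
μs − 1 = m(s−2) ⇒ s(μ−m) = 1−2m ⇒ s = 0.376/0.008 = 47.0000.
So α = μs = 15.04, β = (1−μ)s = 31.96.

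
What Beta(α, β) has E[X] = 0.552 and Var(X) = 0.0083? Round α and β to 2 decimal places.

α = 15.89, β = 12.90

Write ν = α+β; then α = μν and Var = μ(1−μ)/(ν+1).
ν = μ(1−μ)/Var − 1 = 0.247296/0.0083 − 1 = 28.7947.
α = 0.552·28.7947 = 15.89, β = 0.448·28.7947 = 12.90.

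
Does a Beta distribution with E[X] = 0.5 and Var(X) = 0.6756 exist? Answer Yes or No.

A Beta with mean μ has variance μ(1−μ)/(α+β+1) < μ(1−μ).
Here μ(1−μ) = 0.5×0.5 = 0.25, and 0.6756 ≥ 0.25.

No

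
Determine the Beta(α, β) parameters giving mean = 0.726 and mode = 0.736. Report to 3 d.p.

Let s = α+β. Mean gives α = μs = 0.726s; mode gives (α−1)/(s−2) = 0.736.
Substituting: 0.726s − 1 = 0.736(s−2) = 0.736s − 1.472, so -0.010s = -0.472 and s = 47.2000.
Then α = 0.726×47.2000 = 34.267 and β = s−α = 12.933.

α = 34.267, β = 12.933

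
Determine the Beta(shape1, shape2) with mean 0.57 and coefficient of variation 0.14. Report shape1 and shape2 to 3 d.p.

Var = (CV·μ)² = (0.14×0.57)² = 0.006368.
shape1+shape2 = μ(1−μ)/Var − 1 = 0.2451/0.006368 − 1 = 37.4891.
Thus shape1 = 0.57·37.4891 = 21.369 and shape2 = 0.43·37.4891 = 16.120.

shape1 = 21.369, shape2 = 16.120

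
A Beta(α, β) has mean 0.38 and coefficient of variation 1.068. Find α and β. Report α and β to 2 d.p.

α = 0.16, β = 0.27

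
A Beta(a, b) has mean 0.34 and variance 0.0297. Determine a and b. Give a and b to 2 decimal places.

a = 2.23, b = 4.33

Write ν = a+b; then a = μν and Var = μ(1−μ)/(ν+1).
ν = μ(1−μ)/Var − 1 = 0.2244/0.0297 − 1 = 6.5556.
a = 0.34·6.5556 = 2.23, b = 0.66·6.5556 = 4.33.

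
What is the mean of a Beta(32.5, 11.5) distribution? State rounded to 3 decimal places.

The Beta mean is α/(α+β) = 32.5/(32.5+11.5) = 0.739.

0.739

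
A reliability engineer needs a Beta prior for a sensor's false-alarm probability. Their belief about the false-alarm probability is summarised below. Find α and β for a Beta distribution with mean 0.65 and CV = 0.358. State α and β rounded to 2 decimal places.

σ = CV·μ = 0.358×0.65 = 0.23270, so σ² = 0.054149.
s+1 = μ(1−μ)/σ² = 0.2275/0.054149 = 4.2013, so s = α+β = 3.2013.
α = μs = 2.08, β = (1−μ)s = 1.12.

α = 2.08, β = 1.12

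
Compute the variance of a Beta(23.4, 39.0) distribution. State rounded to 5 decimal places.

α+β = 62.4 and αβ = 912.60, so Var = αβ/[(α+β)²(α+β+1)] = 912.60/246864.384 = 0.00370.

0.00370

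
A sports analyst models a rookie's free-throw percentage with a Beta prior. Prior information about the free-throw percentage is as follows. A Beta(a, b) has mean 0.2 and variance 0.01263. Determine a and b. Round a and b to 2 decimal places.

a = 2.33, b = 9.33

Write ν = a+b; then a = μν and Var = μ(1−μ)/(ν+1).
ν = μ(1−μ)/Var − 1 = 0.16/0.01263 − 1 = 11.6683.
a = 0.2·11.6683 = 2.33, b = 0.8·11.6683 = 9.33.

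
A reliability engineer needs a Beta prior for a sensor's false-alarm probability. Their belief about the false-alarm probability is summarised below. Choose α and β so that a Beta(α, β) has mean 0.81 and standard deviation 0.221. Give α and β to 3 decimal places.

α = 1.742, β = 0.409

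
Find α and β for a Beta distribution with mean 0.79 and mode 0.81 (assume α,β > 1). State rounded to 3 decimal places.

With s = α+β: μ = α/s and mode = (α−1)/(s−2). Eliminating α = μs,
μs − 1 = m(s−2) ⇒ s(μ−m) = 1−2m ⇒ s = -0.62/-0.02 = 31.0000.
So α = μs = 24.490, β = (1−μ)s = 6.510.

α = 24.490, β = 6.510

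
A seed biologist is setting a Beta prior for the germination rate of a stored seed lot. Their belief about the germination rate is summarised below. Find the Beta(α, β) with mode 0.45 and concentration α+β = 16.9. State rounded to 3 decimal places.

α = 7.705, β = 9.195

Since the density peak of Beta(α,β) is at (α−1)/(α+β−2),
α = 1 + 0.45(16.9−2) = 7.705 and β = 16.9 − 7.705 = 9.195.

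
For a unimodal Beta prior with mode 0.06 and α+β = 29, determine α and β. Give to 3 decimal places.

For α,β>1 the mode is (α−1)/(α+β−2), so α = mode·(κ−2)+1 = 0.06×27+1 = 2.620.
And β = (1−mode)·(κ−2)+1 = 0.94×27+1 = 26.380.

α = 2.620, β = 26.380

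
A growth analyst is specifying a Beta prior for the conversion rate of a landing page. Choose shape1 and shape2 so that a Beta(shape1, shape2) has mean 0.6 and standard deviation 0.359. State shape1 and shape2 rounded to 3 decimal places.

shape1 = 0.517, shape2 = 0.345

First σ² = 0.128881. Setting shape1 = μn, shape2 = (1−μ)n with n = shape1+shape2,
μ(1−μ)/(n+1) = 0.128881 ⇒ n+1 = 0.24/0.128881 = 1.8622 ⇒ n = 0.8622.
Hence shape1 = 0.6×0.8622 = 0.517, shape2 = 0.4×0.8622 = 0.345.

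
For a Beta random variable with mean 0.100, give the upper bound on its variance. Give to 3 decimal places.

0.090

Var = μ(1−μ)/(α+β+1), which approaches μ(1−μ) as α+β → 0.
So the supremum is μ(1−μ) = 0.100×0.900 = 0.090.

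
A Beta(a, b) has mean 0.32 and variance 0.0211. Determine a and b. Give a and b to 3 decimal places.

a = 2.980, b = 6.333

Let s = a+b. The Beta variance is μ(1−μ)/(s+1).
So s+1 = μ(1−μ)/σ² = (0.32×0.68)/0.0211 = 0.2176/0.0211 = 10.3128, giving s = 9.3128.
Then a = μs = 0.32×9.3128 = 2.980 and b = (1−μ)s = 0.68×9.3128 = 6.333.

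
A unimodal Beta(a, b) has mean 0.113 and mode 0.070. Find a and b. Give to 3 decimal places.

Let s = a+b. Mean gives a = μs = 0.113s; mode gives (a−1)/(s−2) = 0.070.
Substituting: 0.113s − 1 = 0.070(s−2) = 0.070s − 0.140, so 0.043s = 0.860 and s = 20.0000.
Then a = 0.113×20.0000 = 2.260 and b = s−a = 17.740.

a = 2.260, b = 17.740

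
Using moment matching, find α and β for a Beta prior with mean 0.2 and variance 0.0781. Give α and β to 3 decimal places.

By moment matching, α+β = μ(1−μ)/σ² − 1 = (0.2·0.8)/0.0781 − 1 = 2.0487 − 1 = 1.0487.
Since α/(α+β) = μ, α = 0.2·1.0487 = 0.210 and β = 0.8·1.0487 = 0.839.

α = 0.210, β = 0.839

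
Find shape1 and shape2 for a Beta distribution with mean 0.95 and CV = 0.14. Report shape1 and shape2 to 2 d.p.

shape1 = 1.60, shape2 = 0.08

Var = (CV·μ)² = (0.14×0.95)² = 0.017689.
shape1+shape2 = μ(1−μ)/Var − 1 = 0.0475/0.017689 − 1 = 1.6853.
Thus shape1 = 0.95·1.6853 = 1.60 and shape2 = 0.05·1.6853 = 0.08.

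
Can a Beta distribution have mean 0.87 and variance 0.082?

For any Beta, Var(X) < E[X]·(1−E[X]).
Here μ(1−μ) = 0.87×0.13 = 0.1131, and 0.082 < 0.1131.

Yes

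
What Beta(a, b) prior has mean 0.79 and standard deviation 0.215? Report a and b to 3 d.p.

a = 2.045, b = 0.544

Variance = 0.215² = 0.046225. The moment-matching identity a+b = μ(1−μ)/Var − 1 gives
a+b = 0.1659/0.046225 − 1 = 2.5890, so a = μ·2.5890 = 2.045 and b = (1−μ)·2.5890 = 0.544.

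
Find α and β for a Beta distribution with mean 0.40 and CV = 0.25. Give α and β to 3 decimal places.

α = 9.200, β = 13.800

σ = CV·μ = 0.25×0.40 = 0.10000, so σ² = 0.010000.
s+1 = μ(1−μ)/σ² = 0.2400/0.010000 = 24.0000, so s = α+β = 23.0000.
α = μs = 9.200, β = (1−μ)s = 13.800.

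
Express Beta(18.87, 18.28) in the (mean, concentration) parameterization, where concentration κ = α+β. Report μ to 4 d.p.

μ = 0.5079, κ = 37.15

κ = α+β = 18.87+18.28 = 37.15; μ = α/κ = 18.87/37.15 = 0.5079.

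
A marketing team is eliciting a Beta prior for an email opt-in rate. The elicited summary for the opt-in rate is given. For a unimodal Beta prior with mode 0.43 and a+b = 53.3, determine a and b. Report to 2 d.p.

Mode = (a−1)/(κ−2) with κ = a+b, so a−1 = 0.43·51.3 = 22.06.
a = 23.06; b = κ − a = 30.24.

a = 23.06, b = 30.24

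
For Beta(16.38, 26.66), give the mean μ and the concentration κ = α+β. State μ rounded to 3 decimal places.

κ = α+β = 16.38+26.66 = 43.04; μ = α/κ = 16.38/43.04 = 0.381.

μ = 0.381, κ = 43.04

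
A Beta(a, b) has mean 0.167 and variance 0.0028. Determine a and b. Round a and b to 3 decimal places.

Let s = a+b. The Beta variance is μ(1−μ)/(s+1).
So s+1 = μ(1−μ)/σ² = (0.167×0.833)/0.0028 = 0.139111/0.0028 = 49.6825, giving s = 48.6825.
Then a = μs = 0.167×48.6825 = 8.130 and b = (1−μ)s = 0.833×48.6825 = 40.553.

a = 8.130, b = 40.553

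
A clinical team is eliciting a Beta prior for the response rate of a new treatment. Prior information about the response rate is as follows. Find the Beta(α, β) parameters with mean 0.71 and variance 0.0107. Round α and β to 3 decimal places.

α = 12.953, β = 5.290

Write ν = α+β; then α = μν and Var = μ(1−μ)/(ν+1).
ν = μ(1−μ)/Var − 1 = 0.2059/0.0107 − 1 = 18.2430.
α = 0.71·18.2430 = 12.953, β = 0.29·18.2430 = 5.290.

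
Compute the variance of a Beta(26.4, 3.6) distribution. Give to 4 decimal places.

α+β = 30.0 and αβ = 95.04, so Var = αβ/[(α+β)²(α+β+1)] = 95.04/27900.000 = 0.0034.

0.0034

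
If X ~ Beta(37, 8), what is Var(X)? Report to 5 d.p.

0.00318

α+β = 45 and αβ = 296, so Var = αβ/[(α+β)²(α+β+1)] = 296/93150 = 0.00318.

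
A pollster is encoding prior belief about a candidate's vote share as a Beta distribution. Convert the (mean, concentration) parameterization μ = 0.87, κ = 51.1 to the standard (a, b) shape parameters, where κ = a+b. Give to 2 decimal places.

Split κ in proportion μ : (1−μ): a = 0.87·51.1 = 44.46, b = 51.1 − 44.46 = 6.64.

a = 44.46, b = 6.64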